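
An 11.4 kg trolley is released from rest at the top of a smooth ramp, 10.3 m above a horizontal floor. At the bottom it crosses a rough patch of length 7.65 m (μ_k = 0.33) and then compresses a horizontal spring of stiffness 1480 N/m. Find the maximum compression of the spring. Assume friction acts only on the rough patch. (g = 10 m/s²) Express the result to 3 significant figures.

Initial energy: E₁ = mgh = (11.4)(10)(10.3) = 1174.2 J
Friction removes W_f = μ_k mg d = (0.33)(11.4)(10)(7.65) = 287.8 J
Energy reaching the spring: E = 1174.2 − 287.8 = 886.41 J
At max compression ½kx² = E ⇒ x = √(2E/k) = √(2 × 886.41/1480) = 1.094 m

x = 1.09 m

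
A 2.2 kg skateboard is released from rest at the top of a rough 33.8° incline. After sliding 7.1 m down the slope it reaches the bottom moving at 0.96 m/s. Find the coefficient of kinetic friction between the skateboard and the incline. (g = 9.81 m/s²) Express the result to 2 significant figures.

μ_k = 0.66

Energy balance down the incline: mg L sinθ − ½mv² = μ_k (mg cosθ) L
mgL sinθ = 85.242 J; ½mv² = 1.0138 J
W_f = 85.242 − 1.0138 = 84.23 J
μ_k = W_f/(mg cosθ · L) = 84.23/(17.93 × 7.1) = 0.6615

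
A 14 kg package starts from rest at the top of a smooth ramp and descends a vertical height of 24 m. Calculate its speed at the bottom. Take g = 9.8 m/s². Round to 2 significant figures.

Mechanical energy is conserved (no friction): mgh = ½mv²
v = √(2gh) = √(2 × 9.8 × 24) = √470.40 = 21.69 m/s

v = 22 m/s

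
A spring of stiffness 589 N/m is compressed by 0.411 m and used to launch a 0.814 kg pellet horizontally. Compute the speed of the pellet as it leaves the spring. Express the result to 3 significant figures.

The pellet leaves the spring when the spring is at natural length, so ½kx² = ½mv²
v = x√(k/m) = 0.411 × √(589/0.814) = 11.06 m/s

v = 11.1 m/s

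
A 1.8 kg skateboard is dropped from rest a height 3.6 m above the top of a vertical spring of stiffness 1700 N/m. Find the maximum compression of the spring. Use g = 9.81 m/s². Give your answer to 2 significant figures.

x = 0.28 m

Take the reference level at the top of the uncompressed spring. At max compression the skateboard has fallen H + x and is momentarily at rest:
mg(H + x) = ½kx²
½(1700)x² − (1.8)(9.81)x − (1.8)(9.81)(3.6) = 0
850.0x² − 17.66x − 63.57 = 0
x = [17.66 + √(311.8 + 216134)]/(2 × 850.0) = 0.2841 m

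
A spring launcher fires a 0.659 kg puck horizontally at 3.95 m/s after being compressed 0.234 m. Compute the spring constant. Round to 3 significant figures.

½kx² = ½mv²
k = mv²/x² = (0.659)(3.95)²/(0.234)² = 187.8 N/m

k = 188 N/m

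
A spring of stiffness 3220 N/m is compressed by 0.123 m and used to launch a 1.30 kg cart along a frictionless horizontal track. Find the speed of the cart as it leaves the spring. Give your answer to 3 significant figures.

v = 6.12 m/s

Conservation of energy: ½kx² = ½mv²
v = x√(k/m) = 0.123 × √(3220/1.30) = 6.122 m/s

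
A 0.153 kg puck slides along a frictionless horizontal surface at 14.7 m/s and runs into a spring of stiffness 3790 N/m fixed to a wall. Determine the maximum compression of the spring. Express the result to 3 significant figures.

x = 0.0934 m

At max compression the puck is momentarily at rest: ½mv² = ½kx²
x = v√(m/k) = 14.7 × √(0.153/3790) = 0.09340 m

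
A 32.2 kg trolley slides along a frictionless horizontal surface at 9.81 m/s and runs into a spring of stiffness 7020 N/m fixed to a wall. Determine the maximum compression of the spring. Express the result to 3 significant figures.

x = 0.664 m

At max compression the trolley is momentarily at rest: ½mv² = ½kx²
x = v√(m/k) = 9.81 × √(32.2/7020) = 0.6644 m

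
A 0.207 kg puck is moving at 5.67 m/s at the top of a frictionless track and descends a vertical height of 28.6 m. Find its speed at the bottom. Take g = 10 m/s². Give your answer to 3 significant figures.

By conservation of mechanical energy, ½mv₀² + mgh = ½mv²
v² = v₀² + 2gh = (5.67)² + 2(10)(28.6) = 604.15
v = √604.15 = 24.58 m/s

v = 24.6 m/s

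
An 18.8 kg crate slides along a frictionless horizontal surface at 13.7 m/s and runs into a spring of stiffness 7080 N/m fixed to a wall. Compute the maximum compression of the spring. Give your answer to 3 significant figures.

At max compression the crate is momentarily at rest: ½mv² = ½kx²
x = v√(m/k) = 13.7 × √(18.8/7080) = 0.7060 m

x = 0.706 m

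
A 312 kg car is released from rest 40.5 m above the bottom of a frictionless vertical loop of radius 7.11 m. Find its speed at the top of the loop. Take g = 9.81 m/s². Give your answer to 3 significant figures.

v = 22.7 m/s

Energy conservation: mgh = ½mv_top² + mg(2r)
v_top² = 2g(h − 2r) = 2(9.81)(40.5 − 14.22) = 515.6
v_top = 22.71 m/s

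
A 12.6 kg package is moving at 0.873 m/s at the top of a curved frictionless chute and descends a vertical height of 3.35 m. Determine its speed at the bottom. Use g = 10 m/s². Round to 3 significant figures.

Energy conservation between the two points: ½mv₀² + mgh = ½mv²
v² = v₀² + 2gh = (0.873)² + 2(10)(3.35) = 67.762
v = √67.762 = 8.232 m/s

v = 8.23 m/s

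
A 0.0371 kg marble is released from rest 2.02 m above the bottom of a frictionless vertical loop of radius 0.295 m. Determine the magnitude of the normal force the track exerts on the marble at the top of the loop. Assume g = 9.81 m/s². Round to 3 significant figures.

N = 3.16 N

Energy from release to top (height 2r): mgh = ½mv_top² + mg(2r)
v_top² = 2g(h − 2r) = 2(9.81)(2.02 − 0.5900) = 28.057 m²/s²
At the top, both N and weight point toward the centre: N + mg = mv_top²/r
N = m(v_top²/r − g) = 0.0371(28.057/0.295 − 9.81) = 3.165 N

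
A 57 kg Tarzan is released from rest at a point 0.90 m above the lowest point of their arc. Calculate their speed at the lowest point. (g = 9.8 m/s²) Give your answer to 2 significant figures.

Energy conservation between the two points: mgh = ½mv²
v = √(2gh) = √(2 × 9.8 × 0.90) = √17.640 = 4.200 m/s

v = 4.2 m/s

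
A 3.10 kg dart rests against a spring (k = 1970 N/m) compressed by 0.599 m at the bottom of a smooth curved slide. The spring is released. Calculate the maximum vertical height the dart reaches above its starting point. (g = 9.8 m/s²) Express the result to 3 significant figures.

h = 11.6 m

All spring PE becomes gravitational PE at the highest point: ½kx² = mgh
h = kx²/(2mg) = (1970)(0.599)²/(2 × 3.10 × 9.8) = 11.63 m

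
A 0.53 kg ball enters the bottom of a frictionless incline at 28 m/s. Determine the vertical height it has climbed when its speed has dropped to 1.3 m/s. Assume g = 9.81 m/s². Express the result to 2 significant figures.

Conservation of energy: ½mv₁² = ½mv₂² + mgh
h = (v₁² − v₂²)/(2g) = (28² − 1.3²)/(2 × 9.81) = 39.87 m

h = 40 m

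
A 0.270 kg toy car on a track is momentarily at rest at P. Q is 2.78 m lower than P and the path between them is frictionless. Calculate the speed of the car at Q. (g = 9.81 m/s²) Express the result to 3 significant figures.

v = 7.39 m/s

Mechanical energy is conserved (no friction): mgh = ½mv²
v = √(2gh) = √(2 × 9.81 × 2.78) = √54.544 = 7.385 m/s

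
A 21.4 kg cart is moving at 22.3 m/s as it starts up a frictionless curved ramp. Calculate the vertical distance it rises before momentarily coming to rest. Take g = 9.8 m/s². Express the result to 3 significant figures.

Setting KE at the bottom equal to PE gained: ½mv² = mgh
h = v²/(2g) = 22.3²/(2 × 9.8) = 25.37 m

h = 25.4 m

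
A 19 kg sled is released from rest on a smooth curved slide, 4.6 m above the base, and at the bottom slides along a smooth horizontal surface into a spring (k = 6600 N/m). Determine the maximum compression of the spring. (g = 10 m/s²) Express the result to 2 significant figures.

At max compression the sled is momentarily at rest: mgh = ½kx²
x = √(2mgh/k) = √(2 × 19 × 10 × 4.6 / 6600) = 0.5146 m

x = 0.51 m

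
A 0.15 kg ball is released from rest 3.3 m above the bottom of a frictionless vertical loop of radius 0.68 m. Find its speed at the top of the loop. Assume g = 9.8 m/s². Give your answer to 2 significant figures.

v = 6.2 m/s

Energy conservation: mgh = ½mv_top² + mg(2r)
v_top² = 2g(h − 2r) = 2(9.8)(3.3 − 1.360) = 38.02
v_top = 6.166 m/s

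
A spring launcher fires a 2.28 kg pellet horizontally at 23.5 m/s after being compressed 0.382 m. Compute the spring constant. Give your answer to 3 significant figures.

Spring PE at full compression equals KE at release: ½kx² = ½mv²
k = mv²/x² = (2.28)(23.5)²/(0.382)² = 8629 N/m

k = 8630 N/m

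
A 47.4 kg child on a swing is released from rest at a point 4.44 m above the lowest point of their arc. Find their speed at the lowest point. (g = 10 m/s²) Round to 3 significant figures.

v = 9.42 m/s

By conservation of mechanical energy, mgh = ½mv²
The mass cancels from both sides.
v = √(2gh) = √(2 × 10 × 4.44) = √88.800 = 9.423 m/s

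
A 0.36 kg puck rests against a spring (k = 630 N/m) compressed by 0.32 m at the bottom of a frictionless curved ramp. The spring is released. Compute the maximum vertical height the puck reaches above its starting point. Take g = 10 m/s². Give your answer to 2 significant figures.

h = 9.0 m

At maximum height the puck is at rest, so ½kx² = mgh
h = kx²/(2mg) = (630)(0.32)²/(2 × 0.36 × 10) = 8.960 m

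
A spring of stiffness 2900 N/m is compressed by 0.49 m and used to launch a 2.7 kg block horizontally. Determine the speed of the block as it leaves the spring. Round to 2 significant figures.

v = 16 m/s

Conservation of energy: ½kx² = ½mv²
v = x√(k/m) = 0.49 × √(2900/2.7) = 16.06 m/s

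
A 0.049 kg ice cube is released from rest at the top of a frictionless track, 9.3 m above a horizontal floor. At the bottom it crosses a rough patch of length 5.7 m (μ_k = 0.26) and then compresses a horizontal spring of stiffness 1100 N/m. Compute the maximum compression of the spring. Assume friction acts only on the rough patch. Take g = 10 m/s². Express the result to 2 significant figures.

x = 0.083 m

Initial energy: E₁ = mgh = (0.049)(10)(9.3) = 4.5570 J
Friction removes W_f = μ_k mg d = (0.26)(0.049)(10)(5.7) = 0.7262 J
Energy reaching the spring: E = 4.5570 − 0.7262 = 3.8308 J
At max compression ½kx² = E ⇒ x = √(2E/k) = √(2 × 3.8308/1100) = 0.08346 m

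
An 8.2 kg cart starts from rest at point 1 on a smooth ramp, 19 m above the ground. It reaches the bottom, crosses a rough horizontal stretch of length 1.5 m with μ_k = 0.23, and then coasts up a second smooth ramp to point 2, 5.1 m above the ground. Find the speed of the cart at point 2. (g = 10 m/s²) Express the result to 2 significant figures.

v = 16 m/s

Energy at 1: mgh₁ = (8.2)(10)(19) = 1558.0 J
Friction loss: W_f = μ_k mg d = 28.29 J
At 2: ½mv² + mgh₂ = mgh₁ − W_f
½mv² = 1558.0 − 28.29 − 418.20 = 1111.5 J
v = √(2 × 1111.5/8.2) = 16.47 m/s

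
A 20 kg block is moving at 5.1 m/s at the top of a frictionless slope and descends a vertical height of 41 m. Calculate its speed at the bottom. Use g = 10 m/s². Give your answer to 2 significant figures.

v = 29 m/s

By conservation of mechanical energy, ½mv₀² + mgh = ½mv²
The mass cancels from both sides.
v² = v₀² + 2gh = (5.1)² + 2(10)(41) = 846.01
v = √846.01 = 29.09 m/s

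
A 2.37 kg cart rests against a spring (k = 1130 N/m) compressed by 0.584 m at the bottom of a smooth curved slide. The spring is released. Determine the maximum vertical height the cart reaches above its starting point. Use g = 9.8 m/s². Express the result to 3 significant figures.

Energy conservation from release to the highest point: ½kx² = mgh
h = kx²/(2mg) = (1130)(0.584)²/(2 × 2.37 × 9.8) = 8.297 m

h = 8.30 m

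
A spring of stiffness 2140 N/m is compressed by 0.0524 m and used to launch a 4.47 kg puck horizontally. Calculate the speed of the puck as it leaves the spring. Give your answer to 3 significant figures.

The puck leaves the spring when the spring is at natural length, so ½kx² = ½mv²
v = x√(k/m) = 0.0524 × √(2140/4.47) = 1.147 m/s

v = 1.15 m/s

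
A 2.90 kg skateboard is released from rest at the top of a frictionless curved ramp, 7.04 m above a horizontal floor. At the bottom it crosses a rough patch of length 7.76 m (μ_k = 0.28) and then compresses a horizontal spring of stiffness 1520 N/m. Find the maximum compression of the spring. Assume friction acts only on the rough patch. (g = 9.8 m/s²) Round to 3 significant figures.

Initial energy: E₁ = mgh = (2.90)(9.8)(7.04) = 200.08 J
Friction removes W_f = μ_k mg d = (0.28)(2.90)(9.8)(7.76) = 61.75 J
Energy reaching the spring: E = 200.08 − 61.75 = 138.33 J
At max compression ½kx² = E ⇒ x = √(2E/k) = √(2 × 138.33/1520) = 0.4266 m

x = 0.427 m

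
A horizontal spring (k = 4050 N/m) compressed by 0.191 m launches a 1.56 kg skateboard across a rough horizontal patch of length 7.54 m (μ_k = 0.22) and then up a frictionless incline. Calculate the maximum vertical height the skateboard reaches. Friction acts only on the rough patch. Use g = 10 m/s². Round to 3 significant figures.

h = 3.08 m

Spring energy: E₀ = ½kx² = ½(4050)(0.191)² = 73.874 J
Friction: W_f = μ_k mg d = (0.22)(1.56)(10)(7.54) = 25.88 J
Energy at base of ramp: E = 73.874 − 25.88 = 47.997 J
At max height all remaining energy is PE: mgh = E ⇒ h = E/(mg) = 47.997/(1.56 × 10) = 3.077 m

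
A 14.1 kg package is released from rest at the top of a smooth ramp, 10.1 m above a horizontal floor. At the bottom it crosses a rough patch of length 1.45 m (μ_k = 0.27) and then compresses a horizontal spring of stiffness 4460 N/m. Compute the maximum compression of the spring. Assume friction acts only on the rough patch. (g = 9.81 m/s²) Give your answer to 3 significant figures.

Initial energy: E₁ = mgh = (14.1)(9.81)(10.1) = 1397.0 J
Friction removes W_f = μ_k mg d = (0.27)(14.1)(9.81)(1.45) = 54.15 J
Energy reaching the spring: E = 1397.0 − 54.15 = 1342.9 J
At max compression ½kx² = E ⇒ x = √(2E/k) = √(2 × 1342.9/4460) = 0.7760 m

x = 0.776 m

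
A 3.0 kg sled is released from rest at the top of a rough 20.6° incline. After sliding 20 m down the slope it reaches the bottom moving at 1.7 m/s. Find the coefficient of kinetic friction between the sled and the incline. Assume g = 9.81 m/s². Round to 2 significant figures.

The energy dissipated by friction is the PE lost minus the KE gained:
mgL sinθ = 207.09 J; ½mv² = 4.3350 J
W_f = 207.09 − 4.3350 = 202.8 J
μ_k = W_f/(mg cosθ · L) = 202.8/(27.55 × 20) = 0.3680

μ_k = 0.37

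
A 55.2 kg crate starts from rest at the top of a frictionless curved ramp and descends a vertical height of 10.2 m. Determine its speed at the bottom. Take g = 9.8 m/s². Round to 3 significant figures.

v = 14.1 m/s

Energy conservation between the two points: mgh = ½mv²
v = √(2gh) = √(2 × 9.8 × 10.2) = √199.92 = 14.14 m/s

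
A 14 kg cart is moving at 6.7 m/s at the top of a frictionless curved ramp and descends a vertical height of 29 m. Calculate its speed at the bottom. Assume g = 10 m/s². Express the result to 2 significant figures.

Equating total energy at the two states: ½mv₀² + mgh = ½mv²
The mass cancels from both sides.
v² = v₀² + 2gh = (6.7)² + 2(10)(29) = 624.89
v = √624.89 = 25.00 m/s

v = 25 m/s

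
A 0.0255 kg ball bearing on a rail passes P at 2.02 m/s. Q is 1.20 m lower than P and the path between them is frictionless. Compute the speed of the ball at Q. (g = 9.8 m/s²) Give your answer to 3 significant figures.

v = 5.25 m/s

Mechanical energy is conserved (no friction): ½mv₀² + mgh = ½mv²
v² = v₀² + 2gh = (2.02)² + 2(9.8)(1.20) = 27.600
v = √27.600 = 5.254 m/s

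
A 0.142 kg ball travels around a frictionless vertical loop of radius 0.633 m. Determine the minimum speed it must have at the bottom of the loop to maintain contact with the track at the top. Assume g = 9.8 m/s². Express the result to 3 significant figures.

v = 5.57 m/s

At the top: mg = mv_top²/r ⇒ v_top² = gr = 6.203 m²/s²
Energy from bottom to top (height 2r): ½mv_bot² = ½mv_top² + mg(2r)
v_bot² = gr + 4gr = 5gr = 31.02
v_bot = √(5gr) = 5.569 m/s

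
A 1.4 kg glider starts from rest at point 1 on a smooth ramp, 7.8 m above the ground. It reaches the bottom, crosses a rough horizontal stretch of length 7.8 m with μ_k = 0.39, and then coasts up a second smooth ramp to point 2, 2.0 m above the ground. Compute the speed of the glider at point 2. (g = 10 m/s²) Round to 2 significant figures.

v = 7.4 m/s

Energy at 1: mgh₁ = (1.4)(10)(7.8) = 109.20 J
Friction loss: W_f = μ_k mg d = 42.59 J
At 2: ½mv² + mgh₂ = mgh₁ − W_f
½mv² = 109.20 − 42.59 − 28.000 = 38.612 J
v = √(2 × 38.612/1.4) = 7.427 m/s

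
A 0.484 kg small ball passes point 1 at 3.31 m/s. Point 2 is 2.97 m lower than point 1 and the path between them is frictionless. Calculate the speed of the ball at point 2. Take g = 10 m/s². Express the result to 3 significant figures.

v = 8.39 m/s

Equating total energy at the two states: ½mv₀² + mgh = ½mv²
v² = v₀² + 2gh = (3.31)² + 2(10)(2.97) = 70.356
v = √70.356 = 8.388 m/s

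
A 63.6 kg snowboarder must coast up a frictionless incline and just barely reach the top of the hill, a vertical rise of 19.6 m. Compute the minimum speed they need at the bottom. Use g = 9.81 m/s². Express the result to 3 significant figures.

v = 19.6 m/s

At the top they are momentarily at rest, so all KE converts to PE: ½mv² = mgh
v = √(2gh) = √(2 × 9.81 × 19.6) = 19.61 m/s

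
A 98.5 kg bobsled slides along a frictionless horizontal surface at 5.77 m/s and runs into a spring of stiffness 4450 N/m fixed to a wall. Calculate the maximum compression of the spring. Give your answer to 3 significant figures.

At max compression the bobsled is momentarily at rest: ½mv² = ½kx²
x = v√(m/k) = 5.77 × √(98.5/4450) = 0.8584 m

x = 0.858 m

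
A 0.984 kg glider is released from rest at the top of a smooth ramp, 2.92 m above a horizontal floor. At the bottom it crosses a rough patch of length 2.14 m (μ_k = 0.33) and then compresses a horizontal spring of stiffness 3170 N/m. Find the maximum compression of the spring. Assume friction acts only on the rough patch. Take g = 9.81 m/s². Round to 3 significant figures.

x = 0.116 m

Initial energy: E₁ = mgh = (0.984)(9.81)(2.92) = 28.187 J
Friction removes W_f = μ_k mg d = (0.33)(0.984)(9.81)(2.14) = 6.817 J
Energy reaching the spring: E = 28.187 − 6.817 = 21.370 J
At max compression ½kx² = E ⇒ x = √(2E/k) = √(2 × 21.370/3170) = 0.1161 m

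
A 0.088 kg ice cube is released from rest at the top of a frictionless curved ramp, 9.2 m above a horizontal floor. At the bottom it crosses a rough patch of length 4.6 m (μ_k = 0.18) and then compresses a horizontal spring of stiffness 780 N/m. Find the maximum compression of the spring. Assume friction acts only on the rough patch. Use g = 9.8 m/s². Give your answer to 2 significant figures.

Initial energy: E₁ = mgh = (0.088)(9.8)(9.2) = 7.9341 J
Friction removes W_f = μ_k mg d = (0.18)(0.088)(9.8)(4.6) = 0.7141 J
Energy reaching the spring: E = 7.9341 − 0.7141 = 7.2200 J
At max compression ½kx² = E ⇒ x = √(2E/k) = √(2 × 7.2200/780) = 0.1361 m

x = 0.14 m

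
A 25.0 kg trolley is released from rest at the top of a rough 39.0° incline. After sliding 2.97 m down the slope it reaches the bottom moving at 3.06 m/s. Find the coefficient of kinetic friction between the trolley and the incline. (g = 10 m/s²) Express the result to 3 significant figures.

Energy balance down the incline: mg L sinθ − ½mv² = μ_k (mg cosθ) L
mgL sinθ = 467.27 J; ½mv² = 117.05 J
W_f = 467.27 − 117.05 = 350.2 J
μ_k = W_f/(mg cosθ · L) = 350.2/(194.3 × 2.97) = 0.6069

μ_k = 0.607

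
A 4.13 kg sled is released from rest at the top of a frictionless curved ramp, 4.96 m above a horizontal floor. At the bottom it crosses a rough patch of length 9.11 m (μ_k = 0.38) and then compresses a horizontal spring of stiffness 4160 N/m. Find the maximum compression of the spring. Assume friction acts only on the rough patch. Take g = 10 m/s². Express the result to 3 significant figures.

x = 0.172 m

Initial energy: E₁ = mgh = (4.13)(10)(4.96) = 204.85 J
Friction removes W_f = μ_k mg d = (0.38)(4.13)(10)(9.11) = 143.0 J
Energy reaching the spring: E = 204.85 − 143.0 = 61.876 J
At max compression ½kx² = E ⇒ x = √(2E/k) = √(2 × 61.876/4160) = 0.1725 m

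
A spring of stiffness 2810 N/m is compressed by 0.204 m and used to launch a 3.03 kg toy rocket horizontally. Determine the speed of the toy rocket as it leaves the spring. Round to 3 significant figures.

v = 6.21 m/s

Conservation of energy: ½kx² = ½mv²
v = x√(k/m) = 0.204 × √(2810/3.03) = 6.212 m/s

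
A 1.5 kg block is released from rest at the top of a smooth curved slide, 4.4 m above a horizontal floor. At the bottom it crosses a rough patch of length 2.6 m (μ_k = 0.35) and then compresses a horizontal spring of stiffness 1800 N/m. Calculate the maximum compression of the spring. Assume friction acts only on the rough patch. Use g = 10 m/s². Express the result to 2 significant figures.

x = 0.24 m

Initial energy: E₁ = mgh = (1.5)(10)(4.4) = 66.000 J
Friction removes W_f = μ_k mg d = (0.35)(1.5)(10)(2.6) = 13.65 J
Energy reaching the spring: E = 66.000 − 13.65 = 52.350 J
At max compression ½kx² = E ⇒ x = √(2E/k) = √(2 × 52.350/1800) = 0.2412 m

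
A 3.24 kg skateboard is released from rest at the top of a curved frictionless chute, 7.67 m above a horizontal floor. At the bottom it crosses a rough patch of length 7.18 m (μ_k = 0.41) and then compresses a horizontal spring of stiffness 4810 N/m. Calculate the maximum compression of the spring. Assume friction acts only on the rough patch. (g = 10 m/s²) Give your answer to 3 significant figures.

Initial energy: E₁ = mgh = (3.24)(10)(7.67) = 248.51 J
Friction removes W_f = μ_k mg d = (0.41)(3.24)(10)(7.18) = 95.38 J
Energy reaching the spring: E = 248.51 − 95.38 = 153.13 J
At max compression ½kx² = E ⇒ x = √(2E/k) = √(2 × 153.13/4810) = 0.2523 m

x = 0.252 m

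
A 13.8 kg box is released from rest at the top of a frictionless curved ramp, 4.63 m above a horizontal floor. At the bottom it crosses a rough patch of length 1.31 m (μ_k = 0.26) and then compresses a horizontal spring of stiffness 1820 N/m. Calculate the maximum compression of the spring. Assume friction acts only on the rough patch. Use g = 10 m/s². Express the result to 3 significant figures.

Initial energy: E₁ = mgh = (13.8)(10)(4.63) = 638.94 J
Friction removes W_f = μ_k mg d = (0.26)(13.8)(10)(1.31) = 47.00 J
Energy reaching the spring: E = 638.94 − 47.00 = 591.94 J
At max compression ½kx² = E ⇒ x = √(2E/k) = √(2 × 591.94/1820) = 0.8065 m

x = 0.807 m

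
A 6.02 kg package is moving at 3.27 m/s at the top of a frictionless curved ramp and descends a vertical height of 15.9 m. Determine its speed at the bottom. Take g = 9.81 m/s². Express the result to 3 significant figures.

Equating total energy at the two states: ½mv₀² + mgh = ½mv²
The mass cancels from both sides.
v² = v₀² + 2gh = (3.27)² + 2(9.81)(15.9) = 322.65
v = √322.65 = 17.96 m/s

v = 18.0 m/s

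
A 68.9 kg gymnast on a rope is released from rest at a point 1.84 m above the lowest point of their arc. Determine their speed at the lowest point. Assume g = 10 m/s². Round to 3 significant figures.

v = 6.07 m/s

By conservation of mechanical energy, mgh = ½mv²
v = √(2gh) = √(2 × 10 × 1.84) = √36.800 = 6.066 m/s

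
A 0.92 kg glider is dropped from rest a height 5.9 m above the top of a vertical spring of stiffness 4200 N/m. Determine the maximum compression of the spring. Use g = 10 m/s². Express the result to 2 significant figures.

x = 0.16 m

Let x be the compression. The total drop is H + x, and the glider is instantaneously at rest at max compression, so energy conservation gives:
mg(H + x) = ½kx²
½(4200)x² − (0.92)(10)x − (0.92)(10)(5.9) = 0
2100x² − 9.200x − 54.28 = 0
x = [9.200 + √(84.64 + 455952)]/(2 × 2100) = 0.1630 m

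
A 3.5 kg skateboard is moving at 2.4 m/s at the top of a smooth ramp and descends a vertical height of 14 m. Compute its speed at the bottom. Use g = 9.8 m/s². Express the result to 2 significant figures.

Equating total energy at the two states: ½mv₀² + mgh = ½mv²
The mass cancels from both sides.
v² = v₀² + 2gh = (2.4)² + 2(9.8)(14) = 280.16
v = √280.16 = 16.74 m/s

v = 17 m/s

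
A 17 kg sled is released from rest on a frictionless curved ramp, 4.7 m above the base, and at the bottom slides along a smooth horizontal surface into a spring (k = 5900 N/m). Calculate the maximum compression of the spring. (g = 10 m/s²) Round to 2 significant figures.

x = 0.52 m

Gravitational PE at the top equals spring PE at max compression: mgh = ½kx²
x = √(2mgh/k) = √(2 × 17 × 10 × 4.7 / 5900) = 0.5204 m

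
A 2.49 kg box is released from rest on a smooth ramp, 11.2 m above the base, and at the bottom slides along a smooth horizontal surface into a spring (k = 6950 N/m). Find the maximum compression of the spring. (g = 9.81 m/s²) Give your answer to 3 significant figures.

x = 0.281 m

Gravitational PE at the top equals spring PE at max compression: mgh = ½kx²
x = √(2mgh/k) = √(2 × 2.49 × 9.81 × 11.2 / 6950) = 0.2806 m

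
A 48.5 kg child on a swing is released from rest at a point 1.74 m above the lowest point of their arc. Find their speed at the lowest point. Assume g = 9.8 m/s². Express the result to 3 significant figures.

Energy conservation between the two points: mgh = ½mv²
v = √(2gh) = √(2 × 9.8 × 1.74) = √34.104 = 5.840 m/s

v = 5.84 m/s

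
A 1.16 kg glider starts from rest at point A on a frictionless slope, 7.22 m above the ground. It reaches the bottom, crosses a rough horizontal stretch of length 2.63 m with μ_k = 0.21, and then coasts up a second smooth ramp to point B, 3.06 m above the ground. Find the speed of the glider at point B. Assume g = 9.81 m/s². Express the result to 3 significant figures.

v = 8.41 m/s

Energy at A: mgh₁ = (1.16)(9.81)(7.22) = 82.161 J
Friction loss: W_f = μ_k mg d = 6.285 J
At B: ½mv² + mgh₂ = mgh₁ − W_f
½mv² = 82.161 − 6.285 − 34.822 = 41.054 J
v = √(2 × 41.054/1.16) = 8.413 m/s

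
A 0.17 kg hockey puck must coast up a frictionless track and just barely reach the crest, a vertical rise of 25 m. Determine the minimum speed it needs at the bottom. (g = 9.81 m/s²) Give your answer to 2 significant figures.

At the top it is momentarily at rest, so all KE converts to PE: ½mv² = mgh
v = √(2gh) = √(2 × 9.81 × 25) = 22.15 m/s

v = 22 m/s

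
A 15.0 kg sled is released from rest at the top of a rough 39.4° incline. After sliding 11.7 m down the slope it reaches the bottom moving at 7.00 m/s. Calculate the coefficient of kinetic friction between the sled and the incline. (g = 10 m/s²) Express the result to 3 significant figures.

μ_k = 0.550

The energy dissipated by friction is the PE lost minus the KE gained:
mgL sinθ = 1114.0 J; ½mv² = 367.50 J
W_f = 1114.0 − 367.50 = 746.5 J
μ_k = W_f/(mg cosθ · L) = 746.5/(115.9 × 11.7) = 0.5504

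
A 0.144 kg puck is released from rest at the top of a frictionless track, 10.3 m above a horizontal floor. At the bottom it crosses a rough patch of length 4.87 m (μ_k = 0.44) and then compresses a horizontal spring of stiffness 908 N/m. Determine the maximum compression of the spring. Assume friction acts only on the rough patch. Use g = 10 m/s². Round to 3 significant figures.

Initial energy: E₁ = mgh = (0.144)(10)(10.3) = 14.832 J
Friction removes W_f = μ_k mg d = (0.44)(0.144)(10)(4.87) = 3.086 J
Energy reaching the spring: E = 14.832 − 3.086 = 11.746 J
At max compression ½kx² = E ⇒ x = √(2E/k) = √(2 × 11.746/908) = 0.1609 m

x = 0.161 m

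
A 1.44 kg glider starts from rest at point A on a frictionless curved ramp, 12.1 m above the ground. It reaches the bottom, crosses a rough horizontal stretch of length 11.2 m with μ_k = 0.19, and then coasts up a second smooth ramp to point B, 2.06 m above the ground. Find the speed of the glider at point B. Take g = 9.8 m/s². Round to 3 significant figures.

v = 12.5 m/s

Energy at A: mgh₁ = (1.44)(9.8)(12.1) = 170.76 J
Friction loss: W_f = μ_k mg d = 30.03 J
At B: ½mv² + mgh₂ = mgh₁ − W_f
½mv² = 170.76 − 30.03 − 29.071 = 111.65 J
v = √(2 × 111.65/1.44) = 12.45 m/s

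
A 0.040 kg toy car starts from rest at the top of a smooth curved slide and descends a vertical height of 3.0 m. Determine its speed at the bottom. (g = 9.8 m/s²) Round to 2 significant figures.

v = 7.7 m/s

By conservation of mechanical energy, mgh = ½mv²
v = √(2gh) = √(2 × 9.8 × 3.0) = √58.800 = 7.668 m/s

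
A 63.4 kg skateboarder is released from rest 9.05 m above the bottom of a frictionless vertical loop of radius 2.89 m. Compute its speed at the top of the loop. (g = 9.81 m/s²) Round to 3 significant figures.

v = 8.01 m/s

Energy conservation: mgh = ½mv_top² + mg(2r)
v_top² = 2g(h − 2r) = 2(9.81)(9.05 − 5.780) = 64.16
v_top = 8.010 m/s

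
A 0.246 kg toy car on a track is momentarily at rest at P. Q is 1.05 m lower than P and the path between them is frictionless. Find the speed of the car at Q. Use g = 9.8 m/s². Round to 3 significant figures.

Equating total energy at the two states: mgh = ½mv²
v = √(2gh) = √(2 × 9.8 × 1.05) = √20.580 = 4.537 m/s

v = 4.54 m/s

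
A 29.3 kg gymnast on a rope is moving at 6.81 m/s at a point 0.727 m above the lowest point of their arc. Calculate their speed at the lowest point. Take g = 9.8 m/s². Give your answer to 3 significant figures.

v = 7.79 m/s

Mechanical energy is conserved (no friction): ½mv₀² + mgh = ½mv²
The mass cancels from both sides.
v² = v₀² + 2gh = (6.81)² + 2(9.8)(0.727) = 60.625
v = √60.625 = 7.786 m/s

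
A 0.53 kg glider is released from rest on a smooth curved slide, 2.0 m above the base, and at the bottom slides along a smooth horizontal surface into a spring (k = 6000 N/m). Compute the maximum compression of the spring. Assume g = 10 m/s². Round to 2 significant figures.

x = 0.059 m

At max compression the glider is momentarily at rest: mgh = ½kx²
x = √(2mgh/k) = √(2 × 0.53 × 10 × 2.0 / 6000) = 0.05944 m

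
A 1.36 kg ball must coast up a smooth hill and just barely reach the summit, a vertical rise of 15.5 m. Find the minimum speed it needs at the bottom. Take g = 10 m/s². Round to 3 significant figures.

v = 17.6 m/s

At the top it is momentarily at rest, so all KE converts to PE: ½mv² = mgh
v = √(2gh) = √(2 × 10 × 15.5) = 17.61 m/s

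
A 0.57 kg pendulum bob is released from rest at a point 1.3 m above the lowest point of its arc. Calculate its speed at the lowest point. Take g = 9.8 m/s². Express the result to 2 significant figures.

v = 5.0 m/s

By conservation of mechanical energy, mgh = ½mv²
v = √(2gh) = √(2 × 9.8 × 1.3) = √25.480 = 5.048 m/s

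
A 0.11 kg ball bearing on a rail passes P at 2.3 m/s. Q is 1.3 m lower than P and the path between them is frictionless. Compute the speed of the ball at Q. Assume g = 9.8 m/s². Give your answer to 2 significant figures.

By conservation of mechanical energy, ½mv₀² + mgh = ½mv²
The mass cancels from both sides.
v² = v₀² + 2gh = (2.3)² + 2(9.8)(1.3) = 30.770
v = √30.770 = 5.547 m/s

v = 5.5 m/s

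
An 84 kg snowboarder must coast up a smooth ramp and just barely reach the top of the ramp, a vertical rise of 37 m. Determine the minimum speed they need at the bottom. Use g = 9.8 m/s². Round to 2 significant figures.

At the top they are momentarily at rest, so all KE converts to PE: ½mv² = mgh
v = √(2gh) = √(2 × 9.8 × 37) = 26.93 m/s

v = 27 m/s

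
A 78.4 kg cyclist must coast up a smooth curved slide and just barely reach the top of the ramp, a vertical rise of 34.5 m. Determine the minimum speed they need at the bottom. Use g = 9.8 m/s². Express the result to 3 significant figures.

v = 26.0 m/s

At the top they are momentarily at rest, so all KE converts to PE: ½mv² = mgh
v = √(2gh) = √(2 × 9.8 × 34.5) = 26.00 m/s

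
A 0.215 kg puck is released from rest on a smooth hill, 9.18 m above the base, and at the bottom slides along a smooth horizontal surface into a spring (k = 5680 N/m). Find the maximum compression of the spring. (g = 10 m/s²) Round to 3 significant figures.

Gravitational PE at the top equals spring PE at max compression: mgh = ½kx²
x = √(2mgh/k) = √(2 × 0.215 × 10 × 9.18 / 5680) = 0.08336 m

x = 0.0834 m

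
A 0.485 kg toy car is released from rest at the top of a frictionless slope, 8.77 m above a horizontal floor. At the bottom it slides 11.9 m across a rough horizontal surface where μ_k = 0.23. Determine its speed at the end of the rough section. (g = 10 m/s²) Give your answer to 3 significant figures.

v = 11.0 m/s

Applying the work–energy principle:
mgh = ½mv² + μ_k m g d
W_f = μ_k mg d = (0.23)(0.485)(10)(11.9) = 13.27 J
½mv² = mgh − W_f = 42.534 − 13.27 = 29.260 J
v = √(2 × 29.260/0.485) = 10.98 m/s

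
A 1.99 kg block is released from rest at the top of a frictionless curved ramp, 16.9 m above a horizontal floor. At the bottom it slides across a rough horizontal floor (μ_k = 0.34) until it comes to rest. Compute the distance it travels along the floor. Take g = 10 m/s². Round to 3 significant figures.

d = 49.7 m

Energy at the top = energy at the end + work done against friction:
At rest all PE has been dissipated by friction: mgh = μ_k m g d
d = h/μ_k = 16.9/0.34 = 49.71 m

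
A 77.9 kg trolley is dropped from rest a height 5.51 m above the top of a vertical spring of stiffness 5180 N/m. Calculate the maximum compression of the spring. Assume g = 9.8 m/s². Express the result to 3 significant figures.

Measuring PE from the top of the relaxed spring, at max compression the trolley has dropped H + x with zero KE, so:
mg(H + x) = ½kx²
½(5180)x² − (77.9)(9.8)x − (77.9)(9.8)(5.51) = 0
2590x² − 763.4x − 4206 = 0
x = [763.4 + √(582810 + 4.3579e+07)]/(2 × 2590) = 1.430 m

x = 1.43 m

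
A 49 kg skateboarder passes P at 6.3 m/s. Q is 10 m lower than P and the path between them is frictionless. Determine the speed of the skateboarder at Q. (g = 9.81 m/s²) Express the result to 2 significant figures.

Energy conservation between the two points: ½mv₀² + mgh = ½mv²
The mass cancels from both sides.
v² = v₀² + 2gh = (6.3)² + 2(9.81)(10) = 235.89
v = √235.89 = 15.36 m/s

v = 15 m/s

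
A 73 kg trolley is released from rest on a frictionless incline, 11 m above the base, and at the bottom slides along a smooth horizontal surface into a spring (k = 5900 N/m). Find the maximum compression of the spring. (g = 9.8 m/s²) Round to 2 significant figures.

x = 1.6 m

At max compression the trolley is momentarily at rest: mgh = ½kx²
x = √(2mgh/k) = √(2 × 73 × 9.8 × 11 / 5900) = 1.633 m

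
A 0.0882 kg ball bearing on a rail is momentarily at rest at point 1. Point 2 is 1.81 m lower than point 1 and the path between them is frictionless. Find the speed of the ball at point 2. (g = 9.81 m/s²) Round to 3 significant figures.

v = 5.96 m/s

Mechanical energy is conserved (no friction): mgh = ½mv²
v = √(2gh) = √(2 × 9.81 × 1.81) = √35.512 = 5.959 m/s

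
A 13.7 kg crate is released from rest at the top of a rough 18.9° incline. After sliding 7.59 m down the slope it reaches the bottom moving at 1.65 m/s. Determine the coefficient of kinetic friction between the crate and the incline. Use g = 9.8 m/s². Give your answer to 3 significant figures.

Energy balance down the incline: mg L sinθ − ½mv² = μ_k (mg cosθ) L
mgL sinθ = 330.08 J; ½mv² = 18.649 J
W_f = 330.08 − 18.649 = 311.4 J
μ_k = W_f/(mg cosθ · L) = 311.4/(127.0 × 7.59) = 0.3230

μ_k = 0.323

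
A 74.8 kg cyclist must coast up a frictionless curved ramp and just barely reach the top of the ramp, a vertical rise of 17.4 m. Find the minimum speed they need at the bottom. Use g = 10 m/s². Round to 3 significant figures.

At the top they are momentarily at rest, so all KE converts to PE: ½mv² = mgh
v = √(2gh) = √(2 × 10 × 17.4) = 18.65 m/s

v = 18.7 m/s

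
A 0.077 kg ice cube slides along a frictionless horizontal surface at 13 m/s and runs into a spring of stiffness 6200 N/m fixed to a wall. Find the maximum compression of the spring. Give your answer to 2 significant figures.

x = 0.046 m

Conservation of energy between contact and max compression: ½mv² = ½kx²
x = v√(m/k) = 13 × √(0.077/6200) = 0.04581 m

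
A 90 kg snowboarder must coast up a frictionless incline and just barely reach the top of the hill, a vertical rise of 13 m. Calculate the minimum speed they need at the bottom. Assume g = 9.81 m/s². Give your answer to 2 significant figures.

At the top they are momentarily at rest, so all KE converts to PE: ½mv² = mgh
v = √(2gh) = √(2 × 9.81 × 13) = 15.97 m/s

v = 16 m/s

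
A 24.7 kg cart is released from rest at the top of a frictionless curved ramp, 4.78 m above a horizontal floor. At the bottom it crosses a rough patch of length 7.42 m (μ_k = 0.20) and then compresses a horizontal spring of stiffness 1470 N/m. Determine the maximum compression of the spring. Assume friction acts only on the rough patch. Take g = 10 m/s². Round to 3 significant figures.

Initial energy: E₁ = mgh = (24.7)(10)(4.78) = 1180.7 J
Friction removes W_f = μ_k mg d = (0.20)(24.7)(10)(7.42) = 366.5 J
Energy reaching the spring: E = 1180.7 − 366.5 = 814.11 J
At max compression ½kx² = E ⇒ x = √(2E/k) = √(2 × 814.11/1470) = 1.052 m

x = 1.05 m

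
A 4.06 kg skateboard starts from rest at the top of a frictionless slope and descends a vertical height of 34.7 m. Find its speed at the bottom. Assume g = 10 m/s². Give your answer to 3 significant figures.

v = 26.3 m/s

Equating total energy at the two states: mgh = ½mv²
v = √(2gh) = √(2 × 10 × 34.7) = √694.00 = 26.34 m/s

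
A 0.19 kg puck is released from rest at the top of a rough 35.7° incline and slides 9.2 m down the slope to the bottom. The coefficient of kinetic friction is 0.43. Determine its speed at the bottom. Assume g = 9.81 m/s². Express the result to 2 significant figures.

v = 6.5 m/s

Work–energy: mg(L sinθ) − μ_k(mg cosθ)L = ½mv²
mgh = mgL sinθ = (0.19)(9.81)(9.2)sin35.7° = 10.006 J
W_f = μ_k mg cosθ · L = (0.43)(0.19)(9.81)cos35.7°·9.2 = 5.988 J
½mv² = 10.006 − 5.988 = 4.0185 J
v = √(2 × 4.0185/0.19) = 6.504 m/s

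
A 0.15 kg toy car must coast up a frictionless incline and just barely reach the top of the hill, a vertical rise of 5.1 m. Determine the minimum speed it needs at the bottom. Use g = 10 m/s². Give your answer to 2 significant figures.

v = 10 m/s

At the top it is momentarily at rest, so all KE converts to PE: ½mv² = mgh
v = √(2gh) = √(2 × 10 × 5.1) = 10.10 m/s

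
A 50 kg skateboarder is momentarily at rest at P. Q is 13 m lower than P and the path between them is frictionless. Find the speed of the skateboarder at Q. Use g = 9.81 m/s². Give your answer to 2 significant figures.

v = 16 m/s

Mechanical energy is conserved (no friction): mgh = ½mv²
The mass cancels from both sides.
v = √(2gh) = √(2 × 9.81 × 13) = √255.06 = 15.97 m/s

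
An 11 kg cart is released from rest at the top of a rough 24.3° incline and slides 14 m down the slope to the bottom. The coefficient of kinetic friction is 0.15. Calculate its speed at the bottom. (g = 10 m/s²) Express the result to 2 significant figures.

Energy: mgh = ½mv² + W_f, with h = L sinθ and W_f = μ_k (mg cosθ) L
mgh = mgL sinθ = (11)(10)(14)sin24.3° = 633.73 J
W_f = μ_k mg cosθ · L = (0.15)(11)(10)cos24.3°·14 = 210.5 J
½mv² = 633.73 − 210.5 = 423.20 J
v = √(2 × 423.20/11) = 8.772 m/s

v = 8.8 m/s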